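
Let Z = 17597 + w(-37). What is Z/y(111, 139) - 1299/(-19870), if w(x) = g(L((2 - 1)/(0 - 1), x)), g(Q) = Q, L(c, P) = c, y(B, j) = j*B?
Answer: 369674791/306574230 ≈ 1.2058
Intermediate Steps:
y(B, j) = B*j
w(x) = -1 (w(x) = (2 - 1)/(0 - 1) = 1/(-1) = 1*(-1) = -1)
Z = 17596 (Z = 17597 - 1 = 17596)
Z/y(111, 139) - 1299/(-19870) = 17596/((111*139)) - 1299/(-19870) = 17596/15429 - 1299*(-1/19870) = 17596*(1/15429) + 1299/19870 = 17596/15429 + 1299/19870 = 369674791/306574230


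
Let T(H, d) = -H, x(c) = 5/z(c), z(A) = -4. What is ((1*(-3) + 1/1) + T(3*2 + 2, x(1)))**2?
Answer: 100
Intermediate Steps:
x(c) = -5/4 (x(c) = 5/(-4) = 5*(-1/4) = -5/4)
((1*(-3) + 1/1) + T(3*2 + 2, x(1)))**2 = ((1*(-3) + 1/1) - (3*2 + 2))**2 = ((-3 + 1) - (6 + 2))**2 = (-2 - 1*8)**2 = (-2 - 8)**2 = (-10)**2 = 100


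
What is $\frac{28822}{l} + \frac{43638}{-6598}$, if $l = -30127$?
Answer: $- \frac{752424791}{99388973} \approx -7.5705$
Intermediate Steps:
$\frac{28822}{l} + \frac{43638}{-6598} = \frac{28822}{-30127} + \frac{43638}{-6598} = 28822 \left(- \frac{1}{30127}\right) + 43638 \left(- \frac{1}{6598}\right) = - \frac{28822}{30127} - \frac{21819}{3299} = - \frac{752424791}{99388973}$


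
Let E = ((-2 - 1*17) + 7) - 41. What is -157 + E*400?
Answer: -21357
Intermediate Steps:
E = -53 (E = ((-2 - 17) + 7) - 41 = (-19 + 7) - 41 = -12 - 41 = -53)
-157 + E*400 = -157 - 53*400 = -157 - 21200 = -21357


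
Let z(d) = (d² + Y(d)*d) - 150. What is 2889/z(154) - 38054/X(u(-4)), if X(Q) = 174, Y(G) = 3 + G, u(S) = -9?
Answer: -908173745/4153728 ≈ -218.64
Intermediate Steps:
z(d) = -150 + d² + d*(3 + d) (z(d) = (d² + (3 + d)*d) - 150 = (d² + d*(3 + d)) - 150 = -150 + d² + d*(3 + d))
2889/z(154) - 38054/X(u(-4)) = 2889/(-150 + 154² + 154*(3 + 154)) - 38054/174 = 2889/(-150 + 23716 + 154*157) - 38054*1/174 = 2889/(-150 + 23716 + 24178) - 19027/87 = 2889/47744 - 19027/87 = -908173745/4153728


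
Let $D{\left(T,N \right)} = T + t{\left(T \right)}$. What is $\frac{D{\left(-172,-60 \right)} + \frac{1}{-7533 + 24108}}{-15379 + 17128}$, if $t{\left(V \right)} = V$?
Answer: $- \frac{5701799}{28989675} \approx -0.19668$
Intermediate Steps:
$D{\left(T,N \right)} = 2 T$ ($D{\left(T,N \right)} = T + T = 2 T$)
$\frac{D{\left(-172,-60 \right)} + \frac{1}{-7533 + 24108}}{-15379 + 17128} = \frac{2 \left(-172\right) + \frac{1}{-7533 + 24108}}{-15379 + 17128} = \frac{-344 + \frac{1}{16575}}{1749} = \left(-344 + \frac{1}{16575}\right) \frac{1}{1749} = \left(- \frac{5701799}{16575}\right) \frac{1}{1749} = - \frac{5701799}{28989675}$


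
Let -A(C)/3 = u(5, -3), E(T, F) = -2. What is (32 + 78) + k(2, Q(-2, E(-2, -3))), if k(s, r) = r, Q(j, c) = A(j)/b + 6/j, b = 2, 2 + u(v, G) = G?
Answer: 229/2 ≈ 114.50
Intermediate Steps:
u(v, G) = -2 + G
A(C) = 15 (A(C) = -3*(-2 - 3) = -3*(-5) = 15)
Q(j, c) = 15/2 + 6/j
(32 + 78) + k(2, Q(-2, E(-2, -3))) = (32 + 78) + (15/2 + 6/(-2)) = 110 + (15/2 + 6*(-1/2)) = 110 + (15/2 - 3) = 110 + 9/2 = 229/2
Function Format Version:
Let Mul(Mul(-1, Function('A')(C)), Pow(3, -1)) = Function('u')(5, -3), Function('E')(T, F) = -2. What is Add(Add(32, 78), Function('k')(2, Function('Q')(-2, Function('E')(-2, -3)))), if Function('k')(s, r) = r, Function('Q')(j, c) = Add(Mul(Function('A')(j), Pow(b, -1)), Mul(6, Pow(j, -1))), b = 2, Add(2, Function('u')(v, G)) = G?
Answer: Rational(229, 2) ≈ 114.50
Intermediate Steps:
Function('u')(v, G) = Add(-2, G)
Function('A')(C) = 15 (Function('A')(C) = Mul(-3, Add(-2, -3)) = Mul(-3, -5) = 15)
Function('Q')(j, c) = Add(Rational(15, 2), Mul(6, Pow(j, -1))) (Function('Q')(j, c) = Add(Mul(15, Pow(2, -1)), Mul(6, Pow(j, -1))) = Add(Mul(15, Rational(1, 2)), Mul(6, Pow(j, -1))) = Add(Rational(15, 2), Mul(6, Pow(j, -1))))
Add(Add(32, 78), Function('k')(2, Function('Q')(-2, Function('E')(-2, -3)))) = Add(Add(32, 78), Add(Rational(15, 2), Mul(6, Pow(-2, -1)))) = Add(110, Add(Rational(15, 2), Mul(6, Rational(-1, 2)))) = Add(110, Add(Rational(15, 2), -3)) = Add(110, Rational(9, 2)) = Rational(229, 2)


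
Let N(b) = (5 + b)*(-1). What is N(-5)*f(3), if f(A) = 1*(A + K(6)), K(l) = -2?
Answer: 0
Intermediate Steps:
N(b) = -5 - b
f(A) = -2 + A (f(A) = 1*(A - 2) = 1*(-2 + A) = -2 + A)
N(-5)*f(3) = (-5 - 1*(-5))*(-2 + 3) = (-5 + 5)*1 = 0*1 = 0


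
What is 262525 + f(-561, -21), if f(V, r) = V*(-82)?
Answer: 308527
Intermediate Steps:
f(V, r) = -82*V
262525 + f(-561, -21) = 262525 - 82*(-561) = 262525 + 46002 = 308527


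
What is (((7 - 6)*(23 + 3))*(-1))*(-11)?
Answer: 286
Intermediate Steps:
(((7 - 6)*(23 + 3))*(-1))*(-11) = ((1*26)*(-1))*(-11) = (26*(-1))*(-11) = -26*(-11) = 286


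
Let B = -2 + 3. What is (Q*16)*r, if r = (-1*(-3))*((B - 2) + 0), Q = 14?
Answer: -672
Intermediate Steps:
B = 1
r = -3 (r = (-1*(-3))*((1 - 2) + 0) = 3*(-1 + 0) = 3*(-1) = -3)
(Q*16)*r = (14*16)*(-3) = 224*(-3) = -672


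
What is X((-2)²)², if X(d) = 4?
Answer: 16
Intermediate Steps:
X((-2)²)² = 4² = 16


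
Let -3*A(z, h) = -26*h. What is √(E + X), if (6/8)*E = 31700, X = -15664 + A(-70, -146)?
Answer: 2*√57009/3 ≈ 159.18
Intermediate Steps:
A(z, h) = 26*h/3 (A(z, h) = -(-26)*h/3 = 26*h/3)
X = -50788/3 (X = -15664 + (26/3)*(-146) = -15664 - 3796/3 = -50788/3 ≈ -16929.)
E = 126800/3 (E = (4/3)*31700 = 126800/3 ≈ 42267.)
√(E + X) = √(126800/3 - 50788/3) = √(76012/3) = 2*√57009/3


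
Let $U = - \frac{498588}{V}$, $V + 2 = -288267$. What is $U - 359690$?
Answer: $- \frac{103686978022}{288269} \approx -3.5969 \cdot 10^{5}$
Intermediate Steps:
$V = -288269$ ($V = -2 - 288267 = -288269$)
$U = \frac{498588}{288269}$ ($U = - \frac{498588}{-288269} = \left(-498588\right) \left(- \frac{1}{288269}\right) = \frac{498588}{288269} \approx 1.7296$)
$U - 359690 = \frac{498588}{288269} - 359690 = - \frac{103686978022}{288269}$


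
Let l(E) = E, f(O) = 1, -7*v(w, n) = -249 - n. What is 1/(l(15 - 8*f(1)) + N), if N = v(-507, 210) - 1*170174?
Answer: -7/1190710 ≈ -5.8788e-6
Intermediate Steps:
v(w, n) = 249/7 + n/7 (v(w, n) = -(-249 - n)/7 = 249/7 + n/7)
N = -1190759/7 (N = (249/7 + (1/7)*210) - 1*170174 = (249/7 + 30) - 170174 = 459/7 - 170174 = -1190759/7 ≈ -1.7011e+5)
1/(l(15 - 8*f(1)) + N) = 1/((15 - 8*1) - 1190759/7) = 1/((15 - 8) - 1190759/7) = 1/(7 - 1190759/7) = 1/(-1190710/7) = -7/1190710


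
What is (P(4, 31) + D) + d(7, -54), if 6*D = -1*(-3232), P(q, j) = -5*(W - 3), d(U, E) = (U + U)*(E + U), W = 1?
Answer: -328/3 ≈ -109.33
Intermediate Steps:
d(U, E) = 2*U*(E + U) (d(U, E) = (2*U)*(E + U) = 2*U*(E + U))
P(q, j) = 10 (P(q, j) = -5*(1 - 3) = -5*(-2) = 10)
D = 1616/3 (D = (-1*(-3232))/6 = (1/6)*3232 = 1616/3 ≈ 538.67)
(P(4, 31) + D) + d(7, -54) = (10 + 1616/3) + 2*7*(-54 + 7) = 1646/3 + 2*7*(-47) = 1646/3 - 658 = -328/3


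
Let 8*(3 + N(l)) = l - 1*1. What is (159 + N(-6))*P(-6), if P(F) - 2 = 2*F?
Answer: -6205/4 ≈ -1551.3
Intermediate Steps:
N(l) = -25/8 + l/8 (N(l) = -3 + (l - 1*1)/8 = -3 + (l - 1)/8 = -3 + (-1 + l)/8 = -3 + (-1/8 + l/8) = -25/8 + l/8)
P(F) = 2 + 2*F
(159 + N(-6))*P(-6) = (159 + (-25/8 + (1/8)*(-6)))*(2 + 2*(-6)) = (159 + (-25/8 - 3/4))*(2 - 12) = (159 - 31/8)*(-10) = (1241/8)*(-10) = -6205/4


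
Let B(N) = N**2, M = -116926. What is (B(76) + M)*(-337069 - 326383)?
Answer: 73742689800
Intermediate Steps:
(B(76) + M)*(-337069 - 326383) = (76**2 - 116926)*(-337069 - 326383) = (5776 - 116926)*(-663452) = -111150*(-663452) = 73742689800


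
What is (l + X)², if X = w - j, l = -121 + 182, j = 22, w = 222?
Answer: 68121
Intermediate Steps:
l = 61
X = 200 (X = 222 - 1*22 = 222 - 22 = 200)
(l + X)² = (61 + 200)² = 261² = 68121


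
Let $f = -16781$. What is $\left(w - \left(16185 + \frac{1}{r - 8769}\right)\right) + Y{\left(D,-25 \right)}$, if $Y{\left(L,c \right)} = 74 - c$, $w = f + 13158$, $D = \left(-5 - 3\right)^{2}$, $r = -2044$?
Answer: $- \frac{213113416}{10813} \approx -19709.0$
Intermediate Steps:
$D = 64$ ($D = \left(-8\right)^{2} = 64$)
$w = -3623$ ($w = -16781 + 13158 = -3623$)
$\left(w - \left(16185 + \frac{1}{r - 8769}\right)\right) + Y{\left(D,-25 \right)} = \left(-3623 - \left(16185 + \frac{1}{-2044 - 8769}\right)\right) + \left(74 - -25\right) = \left(-3623 - \frac{175008404}{10813}\right) + \left(74 + 25\right) = \left(-3623 - \frac{175008404}{10813}\right) + 99 = - \frac{214183903}{10813} + 99 = - \frac{213113416}{10813}$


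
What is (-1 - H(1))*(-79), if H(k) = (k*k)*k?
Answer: 158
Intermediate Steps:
H(k) = k³ (H(k) = k²*k = k³)
(-1 - H(1))*(-79) = (-1 - 1*1³)*(-79) = (-1 - 1*1)*(-79) = (-1 - 1)*(-79) = -2*(-79) = 158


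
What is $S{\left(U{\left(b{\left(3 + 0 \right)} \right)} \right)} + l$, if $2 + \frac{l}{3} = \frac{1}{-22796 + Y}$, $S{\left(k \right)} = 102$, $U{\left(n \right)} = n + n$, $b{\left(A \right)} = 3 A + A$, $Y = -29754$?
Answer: $\frac{5044797}{52550} \approx 96.0$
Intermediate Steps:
$b{\left(A \right)} = 4 A$
$U{\left(n \right)} = 2 n$
$l = - \frac{315303}{52550}$ ($l = -6 + \frac{3}{-22796 - 29754} = -6 + \frac{3}{-52550} = -6 + 3 \left(- \frac{1}{52550}\right) = -6 - \frac{3}{52550} = - \frac{315303}{52550} \approx -6.0001$)
$S{\left(U{\left(b{\left(3 + 0 \right)} \right)} \right)} + l = 102 - \frac{315303}{52550} = \frac{5044797}{52550}$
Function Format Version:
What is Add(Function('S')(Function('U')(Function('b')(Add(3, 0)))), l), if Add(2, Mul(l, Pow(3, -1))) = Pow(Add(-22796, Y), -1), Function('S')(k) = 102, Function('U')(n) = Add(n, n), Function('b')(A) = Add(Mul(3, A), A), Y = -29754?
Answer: Rational(5044797, 52550) ≈ 96.000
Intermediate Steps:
Function('b')(A) = Mul(4, A)
Function('U')(n) = Mul(2, n)
l = Rational(-315303, 52550) (l = Add(-6, Mul(3, Pow(Add(-22796, -29754), -1))) = Add(-6, Mul(3, Pow(-52550, -1))) = Add(-6, Mul(3, Rational(-1, 52550))) = Add(-6, Rational(-3, 52550)) = Rational(-315303, 52550) ≈ -6.0001)
Add(Function('S')(Function('U')(Function('b')(Add(3, 0)))), l) = Add(102, Rational(-315303, 52550)) = Rational(5044797, 52550)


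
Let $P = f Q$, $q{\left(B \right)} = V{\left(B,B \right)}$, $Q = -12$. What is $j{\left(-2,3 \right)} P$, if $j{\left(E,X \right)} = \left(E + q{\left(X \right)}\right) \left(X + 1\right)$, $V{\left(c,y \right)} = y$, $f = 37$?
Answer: $-1776$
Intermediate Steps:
$q{\left(B \right)} = B$
$j{\left(E,X \right)} = \left(1 + X\right) \left(E + X\right)$ ($j{\left(E,X \right)} = \left(E + X\right) \left(X + 1\right) = \left(E + X\right) \left(1 + X\right) = \left(1 + X\right) \left(E + X\right)$)
$P = -444$ ($P = 37 \left(-12\right) = -444$)
$j{\left(-2,3 \right)} P = \left(-2 + 3 + 3^{2} - 6\right) \left(-444\right) = \left(-2 + 3 + 9 - 6\right) \left(-444\right) = 4 \left(-444\right) = -1776$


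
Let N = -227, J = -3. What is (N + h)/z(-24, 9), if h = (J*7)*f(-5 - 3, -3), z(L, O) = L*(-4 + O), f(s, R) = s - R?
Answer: 61/60 ≈ 1.0167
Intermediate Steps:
h = 105 (h = (-3*7)*((-5 - 3) - 1*(-3)) = -21*(-8 + 3) = -21*(-5) = 105)
(N + h)/z(-24, 9) = (-227 + 105)/((-24*(-4 + 9))) = -122/((-24*5)) = -122/(-120) = -122*(-1/120) = 61/60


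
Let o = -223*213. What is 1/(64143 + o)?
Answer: 1/16644 ≈ 6.0082e-5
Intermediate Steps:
o = -47499
1/(64143 + o) = 1/(64143 - 47499) = 1/16644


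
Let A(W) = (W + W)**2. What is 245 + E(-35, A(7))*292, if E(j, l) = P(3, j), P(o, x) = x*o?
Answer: -30415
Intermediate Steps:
A(W) = 4*W**2 (A(W) = (2*W)**2 = 4*W**2)
P(o, x) = o*x
E(j, l) = 3*j
245 + E(-35, A(7))*292 = 245 + (3*(-35))*292 = 245 - 105*292 = 245 - 30660 = -30415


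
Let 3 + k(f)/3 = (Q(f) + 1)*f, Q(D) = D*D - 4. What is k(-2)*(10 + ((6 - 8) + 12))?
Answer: -300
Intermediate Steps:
Q(D) = -4 + D² (Q(D) = D² - 4 = -4 + D²)
k(f) = -9 + 3*f*(-3 + f²) (k(f) = -9 + 3*(((-4 + f²) + 1)*f) = -9 + 3*((-3 + f²)*f) = -9 + 3*(f*(-3 + f²)) = -9 + 3*f*(-3 + f²))
k(-2)*(10 + ((6 - 8) + 12)) = (-9 - 9*(-2) + 3*(-2)³)*(10 + ((6 - 8) + 12)) = (-9 + 18 + 3*(-8))*(10 + (-2 + 12)) = (-9 + 18 - 24)*(10 + 10) = -15*20 = -300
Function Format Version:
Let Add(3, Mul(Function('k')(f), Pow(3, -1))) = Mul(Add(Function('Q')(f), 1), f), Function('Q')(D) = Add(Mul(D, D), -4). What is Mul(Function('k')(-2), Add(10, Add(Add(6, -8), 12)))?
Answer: -300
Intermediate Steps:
Function('Q')(D) = Add(-4, Pow(D, 2)) (Function('Q')(D) = Add(Pow(D, 2), -4) = Add(-4, Pow(D, 2)))
Function('k')(f) = Add(-9, Mul(3, f, Add(-3, Pow(f, 2)))) (Function('k')(f) = Add(-9, Mul(3, Mul(Add(Add(-4, Pow(f, 2)), 1), f))) = Add(-9, Mul(3, Mul(Add(-3, Pow(f, 2)), f))) = Add(-9, Mul(3, Mul(f, Add(-3, Pow(f, 2))))) = Add(-9, Mul(3, f, Add(-3, Pow(f, 2)))))
Mul(Function('k')(-2), Add(10, Add(Add(6, -8), 12))) = Mul(Add(-9, Mul(-9, -2), Mul(3, Pow(-2, 3))), Add(10, Add(Add(6, -8), 12))) = Mul(Add(-9, 18, Mul(3, -8)), Add(10, Add(-2, 12))) = Mul(Add(-9, 18, -24), Add(10, 10)) = Mul(-15, 20) = -300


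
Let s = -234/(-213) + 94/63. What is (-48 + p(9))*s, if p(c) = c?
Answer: -150644/1491 ≈ -101.04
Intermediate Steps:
s = 11588/4473 (s = -234*(-1/213) + 94*(1/63) = 78/71 + 94/63 = 11588/4473 ≈ 2.5907)
(-48 + p(9))*s = (-48 + 9)*(11588/4473) = -39*11588/4473 = -150644/1491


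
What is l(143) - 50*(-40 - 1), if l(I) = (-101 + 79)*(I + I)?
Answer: -4242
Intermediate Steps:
l(I) = -44*I
l(143) - 50*(-40 - 1) = -44*143 - 50*(-40 - 1) = -6292 - 50*(-41) = -6292 - 1*(-2050) = -6292 + 2050 = -4242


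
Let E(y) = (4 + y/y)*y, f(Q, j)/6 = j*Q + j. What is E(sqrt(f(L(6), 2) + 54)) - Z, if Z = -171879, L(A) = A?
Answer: 171879 + 5*sqrt(138) ≈ 1.7194e+5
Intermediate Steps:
f(Q, j) = 6*j + 6*Q*j (f(Q, j) = 6*(j*Q + j) = 6*(Q*j + j) = 6*(j + Q*j) = 6*j + 6*Q*j)
E(y) = 5*y (E(y) = (4 + 1)*y = 5*y)
E(sqrt(f(L(6), 2) + 54)) - Z = 5*sqrt(6*2*(1 + 6) + 54) - 1*(-171879) = 5*sqrt(6*2*7 + 54) + 171879 = 5*sqrt(84 + 54) + 171879 = 5*sqrt(138) + 171879 = 171879 + 5*sqrt(138)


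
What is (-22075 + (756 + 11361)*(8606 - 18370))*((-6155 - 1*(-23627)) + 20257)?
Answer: -4464565496527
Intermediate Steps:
(-22075 + (756 + 11361)*(8606 - 18370))*((-6155 - 1*(-23627)) + 20257) = (-22075 + 12117*(-9764))*((-6155 + 23627) + 20257) = (-22075 - 118310388)*(17472 + 20257) = -118332463*37729 = -4464565496527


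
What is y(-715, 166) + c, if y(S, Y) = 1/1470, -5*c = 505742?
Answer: -148688147/1470 ≈ -1.0115e+5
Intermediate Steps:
c = -505742/5 (c = -⅕*505742 = -505742/5 ≈ -1.0115e+5)
y(S, Y) = 1/1470
y(-715, 166) + c = 1/1470 - 505742/5 = -148688147/1470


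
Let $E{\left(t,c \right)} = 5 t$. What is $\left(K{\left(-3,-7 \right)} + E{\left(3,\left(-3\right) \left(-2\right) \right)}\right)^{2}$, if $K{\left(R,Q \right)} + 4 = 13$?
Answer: $576$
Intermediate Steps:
$K{\left(R,Q \right)} = 9$ ($K{\left(R,Q \right)} = -4 + 13 = 9$)
$\left(K{\left(-3,-7 \right)} + E{\left(3,\left(-3\right) \left(-2\right) \right)}\right)^{2} = \left(9 + 5 \cdot 3\right)^{2} = \left(9 + 15\right)^{2} = 24^{2} = 576$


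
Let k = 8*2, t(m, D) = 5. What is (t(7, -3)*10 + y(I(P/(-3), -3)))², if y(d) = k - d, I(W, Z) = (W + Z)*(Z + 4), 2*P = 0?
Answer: 4761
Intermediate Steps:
P = 0 (P = (½)*0 = 0)
k = 16
I(W, Z) = (4 + Z)*(W + Z) (I(W, Z) = (W + Z)*(4 + Z) = (4 + Z)*(W + Z))
y(d) = 16 - d
(t(7, -3)*10 + y(I(P/(-3), -3)))² = (5*10 + (16 - ((-3)² + 4*(0/(-3)) + 4*(-3) + (0/(-3))*(-3))))² = (50 + (16 - (9 + 4*(0*(-⅓)) - 12 + (0*(-⅓))*(-3))))² = (50 + (16 - (9 + 4*0 - 12 + 0*(-3))))² = (50 + (16 - (9 + 0 - 12 + 0)))² = (50 + (16 - 1*(-3)))² = (50 + (16 + 3))² = (50 + 19)² = 69² = 4761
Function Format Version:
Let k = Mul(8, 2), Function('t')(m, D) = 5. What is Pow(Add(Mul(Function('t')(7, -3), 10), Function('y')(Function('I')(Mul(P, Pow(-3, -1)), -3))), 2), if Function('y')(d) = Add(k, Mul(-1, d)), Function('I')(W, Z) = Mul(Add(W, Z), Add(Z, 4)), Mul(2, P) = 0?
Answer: 4761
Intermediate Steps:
P = 0 (P = Mul(Rational(1, 2), 0) = 0)
k = 16
Function('I')(W, Z) = Mul(Add(4, Z), Add(W, Z)) (Function('I')(W, Z) = Mul(Add(W, Z), Add(4, Z)) = Mul(Add(4, Z), Add(W, Z)))
Function('y')(d) = Add(16, Mul(-1, d))
Pow(Add(Mul(Function('t')(7, -3), 10), Function('y')(Function('I')(Mul(P, Pow(-3, -1)), -3))), 2) = Pow(Add(Mul(5, 10), Add(16, Mul(-1, Add(Pow(-3, 2), Mul(4, Mul(0, Pow(-3, -1))), Mul(4, -3), Mul(Mul(0, Pow(-3, -1)), -3))))), 2) = Pow(Add(50, Add(16, Mul(-1, Add(9, Mul(4, Mul(0, Rational(-1, 3))), -12, Mul(Mul(0, Rational(-1, 3)), -3))))), 2) = Pow(Add(50, Add(16, Mul(-1, Add(9, Mul(4, 0), -12, Mul(0, -3))))), 2) = Pow(Add(50, Add(16, Mul(-1, Add(9, 0, -12, 0)))), 2) = Pow(Add(50, Add(16, Mul(-1, -3))), 2) = Pow(Add(50, Add(16, 3)), 2) = Pow(Add(50, 19), 2) = Pow(69, 2) = 4761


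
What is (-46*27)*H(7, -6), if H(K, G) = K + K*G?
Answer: 43470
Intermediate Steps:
H(K, G) = K + G*K
(-46*27)*H(7, -6) = (-46*27)*(7*(1 - 6)) = -8694*(-5) = -1242*(-35) = 43470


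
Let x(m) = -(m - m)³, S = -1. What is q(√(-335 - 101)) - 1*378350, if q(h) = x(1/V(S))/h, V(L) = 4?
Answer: -378350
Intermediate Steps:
x(m) = 0 (x(m) = -1*0³ = -1*0 = 0)
q(h) = 0 (q(h) = 0/h = 0)
q(√(-335 - 101)) - 1*378350 = 0 - 1*378350 = 0 - 378350 = -378350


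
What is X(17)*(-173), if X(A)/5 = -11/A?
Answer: 9515/17 ≈ 559.71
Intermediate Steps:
X(A) = -55/A (X(A) = 5*(-11/A) = -55/A)
X(17)*(-173) = -55/17*(-173) = 9515/17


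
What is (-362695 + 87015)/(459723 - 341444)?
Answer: -275680/118279 ≈ -2.3308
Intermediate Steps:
(-362695 + 87015)/(459723 - 341444) = -275680/118279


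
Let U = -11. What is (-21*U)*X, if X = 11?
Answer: 2541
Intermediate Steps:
(-21*U)*X = -21*(-11)*11 = 231*11 = 2541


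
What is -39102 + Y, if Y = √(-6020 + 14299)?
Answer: -39102 + √8279 ≈ -39011.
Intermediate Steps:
Y = √8279 ≈ 90.989
-39102 + Y = -39102 + √8279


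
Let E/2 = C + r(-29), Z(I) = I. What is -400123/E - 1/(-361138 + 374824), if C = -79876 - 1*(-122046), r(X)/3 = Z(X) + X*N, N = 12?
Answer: -1369041364/280829877 ≈ -4.8750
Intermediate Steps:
r(X) = 39*X (r(X) = 3*(X + X*12) = 3*(X + 12*X) = 3*(13*X) = 39*X)
C = 42170 (C = -79876 + 122046 = 42170)
E = 82078 (E = 2*(42170 + 39*(-29)) = 2*(42170 - 1131) = 2*41039 = 82078)
-400123/E - 1/(-361138 + 374824) = -400123/82078 - 1/(-361138 + 374824) = -400123*1/82078 - 1/13686 = -400123/82078 - 1*1/13686 = -400123/82078 - 1/13686 = -1369041364/280829877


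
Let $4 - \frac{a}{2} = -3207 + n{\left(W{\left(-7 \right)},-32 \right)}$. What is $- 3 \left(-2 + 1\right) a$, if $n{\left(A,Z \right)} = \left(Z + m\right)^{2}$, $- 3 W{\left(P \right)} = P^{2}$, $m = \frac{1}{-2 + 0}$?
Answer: $\frac{25857}{2} \approx 12929.0$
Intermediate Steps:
$m = - \frac{1}{2}$ ($m = \frac{1}{-2} = - \frac{1}{2} \approx -0.5$)
$W{\left(P \right)} = - \frac{P^{2}}{3}$
$n{\left(A,Z \right)} = \left(- \frac{1}{2} + Z\right)^{2}$ ($n{\left(A,Z \right)} = \left(Z - \frac{1}{2}\right)^{2} = \left(- \frac{1}{2} + Z\right)^{2}$)
$a = \frac{8619}{2}$ ($a = 8 - 2 \left(-3207 + \frac{\left(-1 + 2 \left(-32\right)\right)^{2}}{4}\right) = 8 - 2 \left(-3207 + \frac{\left(-1 - 64\right)^{2}}{4}\right) = 8 - 2 \left(-3207 + \frac{\left(-65\right)^{2}}{4}\right) = 8 - 2 \left(-3207 + \frac{1}{4} \cdot 4225\right) = 8 - 2 \left(-3207 + \frac{4225}{4}\right) = 8 - - \frac{8603}{2} = 8 + \frac{8603}{2} = \frac{8619}{2} \approx 4309.5$)
$- 3 \left(-2 + 1\right) a = - 3 \left(-2 + 1\right) \frac{8619}{2} = \left(-3\right) \left(-1\right) \frac{8619}{2} = 3 \cdot \frac{8619}{2} = \frac{25857}{2}$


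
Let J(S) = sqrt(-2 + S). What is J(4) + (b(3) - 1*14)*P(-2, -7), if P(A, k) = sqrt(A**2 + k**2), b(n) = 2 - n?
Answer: sqrt(2) - 15*sqrt(53) ≈ -107.79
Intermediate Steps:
J(4) + (b(3) - 1*14)*P(-2, -7) = sqrt(-2 + 4) + ((2 - 1*3) - 1*14)*sqrt((-2)**2 + (-7)**2) = sqrt(2) + ((2 - 3) - 14)*sqrt(4 + 49) = sqrt(2) + (-1 - 14)*sqrt(53) = sqrt(2) - 15*sqrt(53)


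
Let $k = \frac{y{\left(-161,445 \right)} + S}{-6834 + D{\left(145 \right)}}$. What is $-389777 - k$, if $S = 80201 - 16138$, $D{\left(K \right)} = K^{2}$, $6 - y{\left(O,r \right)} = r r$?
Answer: $- \frac{5531191451}{14191} \approx -3.8977 \cdot 10^{5}$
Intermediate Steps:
$y{\left(O,r \right)} = 6 - r^{2}$ ($y{\left(O,r \right)} = 6 - r r = 6 - r^{2}$)
$S = 64063$ ($S = 80201 - 16138 = 64063$)
$k = - \frac{133956}{14191}$ ($k = \frac{\left(6 - 445^{2}\right) + 64063}{-6834 + 145^{2}} = \frac{\left(6 - 198025\right) + 64063}{-6834 + 21025} = \frac{\left(6 - 198025\right) + 64063}{14191} = \left(-198019 + 64063\right) \frac{1}{14191} = \left(-133956\right) \frac{1}{14191} = - \frac{133956}{14191} \approx -9.4395$)
$-389777 - k = -389777 - - \frac{133956}{14191} = -389777 + \frac{133956}{14191} = - \frac{5531191451}{14191}$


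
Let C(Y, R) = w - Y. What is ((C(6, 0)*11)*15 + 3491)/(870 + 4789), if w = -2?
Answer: 2171/5659 ≈ 0.38364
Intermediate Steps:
C(Y, R) = -2 - Y
((C(6, 0)*11)*15 + 3491)/(870 + 4789) = (((-2 - 1*6)*11)*15 + 3491)/(870 + 4789) = (((-2 - 6)*11)*15 + 3491)/5659 = (-8*11*15 + 3491)*(1/5659) = (-88*15 + 3491)*(1/5659) = (-1320 + 3491)*(1/5659) = 2171*(1/5659) = 2171/5659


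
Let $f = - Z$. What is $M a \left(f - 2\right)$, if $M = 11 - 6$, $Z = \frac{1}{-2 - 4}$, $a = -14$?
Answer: $\frac{385}{3} \approx 128.33$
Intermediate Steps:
$Z = - \frac{1}{6}$ ($Z = \frac{1}{-6} = - \frac{1}{6} \approx -0.16667$)
$M = 5$ ($M = 11 - 6 = 5$)
$f = \frac{1}{6}$ ($f = \left(-1\right) \left(- \frac{1}{6}\right) = \frac{1}{6} \approx 0.16667$)
$M a \left(f - 2\right) = 5 \left(-14\right) \left(\frac{1}{6} - 2\right) = - 70 \left(\frac{1}{6} - 2\right) = \left(-70\right) \left(- \frac{11}{6}\right) = \frac{385}{3}$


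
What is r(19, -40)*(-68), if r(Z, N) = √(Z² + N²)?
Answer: -68*√1961 ≈ -3011.3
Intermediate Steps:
r(Z, N) = √(N² + Z²)
r(19, -40)*(-68) = √((-40)² + 19²)*(-68) = √(1600 + 361)*(-68) = √1961*(-68) = -68*√1961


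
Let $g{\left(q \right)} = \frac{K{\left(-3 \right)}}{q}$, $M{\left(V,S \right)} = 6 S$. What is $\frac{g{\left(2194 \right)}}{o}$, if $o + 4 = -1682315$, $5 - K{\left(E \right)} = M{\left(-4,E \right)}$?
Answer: $- \frac{23}{3691007886} \approx -6.2314 \cdot 10^{-9}$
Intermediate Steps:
$K{\left(E \right)} = 5 - 6 E$
$o = -1682319$ ($o = -4 - 1682315 = -1682319$)
$g{\left(q \right)} = \frac{23}{q}$ ($g{\left(q \right)} = \frac{5 - -18}{q} = \frac{5 + 18}{q} = \frac{23}{q}$)
$\frac{g{\left(2194 \right)}}{o} = \frac{23 \cdot \frac{1}{2194}}{-1682319} = 23 \cdot \frac{1}{2194} \left(- \frac{1}{1682319}\right) = \frac{23}{2194} \left(- \frac{1}{1682319}\right) = - \frac{23}{3691007886}$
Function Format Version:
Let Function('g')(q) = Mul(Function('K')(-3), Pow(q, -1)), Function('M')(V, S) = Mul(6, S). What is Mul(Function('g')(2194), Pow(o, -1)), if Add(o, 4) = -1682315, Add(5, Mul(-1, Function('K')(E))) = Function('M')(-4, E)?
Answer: Rational(-23, 3691007886) ≈ -6.2314e-9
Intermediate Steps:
Function('K')(E) = Add(5, Mul(-6, E)) (Function('K')(E) = Add(5, Mul(-1, Mul(6, E))) = Add(5, Mul(-6, E)))
o = -1682319 (o = Add(-4, -1682315) = -1682319)
Function('g')(q) = Mul(23, Pow(q, -1)) (Function('g')(q) = Mul(Add(5, Mul(-6, -3)), Pow(q, -1)) = Mul(Add(5, 18), Pow(q, -1)) = Mul(23, Pow(q, -1)))
Mul(Function('g')(2194), Pow(o, -1)) = Mul(Mul(23, Pow(2194, -1)), Pow(-1682319, -1)) = Mul(Mul(23, Rational(1, 2194)), Rational(-1, 1682319)) = Mul(Rational(23, 2194), Rational(-1, 1682319)) = Rational(-23, 3691007886)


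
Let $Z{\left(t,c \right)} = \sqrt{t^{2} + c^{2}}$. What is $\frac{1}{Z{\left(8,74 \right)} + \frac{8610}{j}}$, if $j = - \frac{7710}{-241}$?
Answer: $\frac{17775919}{4418162429} - \frac{132098 \sqrt{1385}}{4418162429} \approx 0.0029107$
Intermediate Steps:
$j = \frac{7710}{241}$ ($j = \left(-7710\right) \left(- \frac{1}{241}\right) = \frac{7710}{241} \approx 31.992$)
$Z{\left(t,c \right)} = \sqrt{c^{2} + t^{2}}$
$\frac{1}{Z{\left(8,74 \right)} + \frac{8610}{j}} = \frac{1}{\sqrt{74^{2} + 8^{2}} + \frac{8610}{\frac{7710}{241}}} = \frac{1}{\sqrt{5476 + 64} + 8610 \cdot \frac{241}{7710}} = \frac{1}{\sqrt{5540} + \frac{69167}{257}} = \frac{1}{2 \sqrt{1385} + \frac{69167}{257}} = \frac{1}{\frac{69167}{257} + 2 \sqrt{1385}}$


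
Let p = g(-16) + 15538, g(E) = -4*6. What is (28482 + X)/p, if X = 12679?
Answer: 41161/15514 ≈ 2.6532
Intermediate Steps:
g(E) = -24
p = 15514 (p = -24 + 15538 = 15514)
(28482 + X)/p = (28482 + 12679)/15514 = 41161*(1/15514) = 41161/15514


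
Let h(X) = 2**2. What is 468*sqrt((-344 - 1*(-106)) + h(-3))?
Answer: 1404*I*sqrt(26) ≈ 7159.0*I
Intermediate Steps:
h(X) = 4
468*sqrt((-344 - 1*(-106)) + h(-3)) = 468*sqrt((-344 - 1*(-106)) + 4) = 468*sqrt((-344 + 106) + 4) = 468*sqrt(-238 + 4) = 468*sqrt(-234) = 468*(3*I*sqrt(26)) = 1404*I*sqrt(26)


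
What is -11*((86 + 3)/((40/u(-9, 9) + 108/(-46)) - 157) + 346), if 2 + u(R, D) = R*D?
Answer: -1159398779/305115 ≈ -3799.9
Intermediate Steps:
u(R, D) = -2 + D*R (u(R, D) = -2 + R*D = -2 + D*R)
-11*((86 + 3)/((40/u(-9, 9) + 108/(-46)) - 157) + 346) = -11*((86 + 3)/((40/(-2 + 9*(-9)) + 108/(-46)) - 157) + 346) = -11*(89/((40/(-2 - 81) + 108*(-1/46)) - 157) + 346) = -11*(89/((40/(-83) - 54/23) - 157) + 346) = -11*(89/((40*(-1/83) - 54/23) - 157) + 346) = -11*(89/((-40/83 - 54/23) - 157) + 346) = -11*(89/(-5402/1909 - 157) + 346) = -11*(89/(-305115/1909) + 346) = -11*(89*(-1909/305115) + 346) = -11*(-169901/305115 + 346) = -11*105399889/305115 = -1159398779/305115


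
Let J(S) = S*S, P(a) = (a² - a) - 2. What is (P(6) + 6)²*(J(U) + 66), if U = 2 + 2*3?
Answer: 150280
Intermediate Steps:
U = 8 (U = 2 + 6 = 8)
P(a) = -2 + a² - a
J(S) = S²
(P(6) + 6)²*(J(U) + 66) = ((-2 + 6² - 1*6) + 6)²*(8² + 66) = ((-2 + 36 - 6) + 6)²*(64 + 66) = (28 + 6)²*130 = 34²*130 = 1156*130 = 150280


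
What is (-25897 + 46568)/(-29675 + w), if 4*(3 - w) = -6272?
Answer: -20671/28104 ≈ -0.73552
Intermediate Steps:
w = 1571 (w = 3 - ¼*(-6272) = 3 + 1568 = 1571)
(-25897 + 46568)/(-29675 + w) = (-25897 + 46568)/(-29675 + 1571) = 20671/(-28104) = 20671*(-1/28104) = -20671/28104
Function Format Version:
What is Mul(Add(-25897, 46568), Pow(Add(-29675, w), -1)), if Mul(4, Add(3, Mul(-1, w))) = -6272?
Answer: Rational(-20671, 28104) ≈ -0.73552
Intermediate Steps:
w = 1571 (w = Add(3, Mul(Rational(-1, 4), -6272)) = Add(3, 1568) = 1571)
Mul(Add(-25897, 46568), Pow(Add(-29675, w), -1)) = Mul(Add(-25897, 46568), Pow(Add(-29675, 1571), -1)) = Mul(20671, Pow(-28104, -1)) = Mul(20671, Rational(-1, 28104)) = Rational(-20671, 28104)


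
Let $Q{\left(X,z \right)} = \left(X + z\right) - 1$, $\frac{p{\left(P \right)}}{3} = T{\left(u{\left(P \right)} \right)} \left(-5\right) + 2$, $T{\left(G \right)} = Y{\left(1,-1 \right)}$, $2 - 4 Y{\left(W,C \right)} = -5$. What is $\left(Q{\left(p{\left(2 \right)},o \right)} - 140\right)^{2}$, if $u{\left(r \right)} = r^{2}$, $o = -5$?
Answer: $\frac{442225}{16} \approx 27639.0$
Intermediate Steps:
$Y{\left(W,C \right)} = \frac{7}{4}$ ($Y{\left(W,C \right)} = \frac{1}{2} - - \frac{5}{4} = \frac{1}{2} + \frac{5}{4} = \frac{7}{4}$)
$T{\left(G \right)} = \frac{7}{4}$
$p{\left(P \right)} = - \frac{81}{4}$ ($p{\left(P \right)} = 3 \left(\frac{7}{4} \left(-5\right) + 2\right) = 3 \left(- \frac{35}{4} + 2\right) = 3 \left(- \frac{27}{4}\right) = - \frac{81}{4}$)
$Q{\left(X,z \right)} = -1 + X + z$
$\left(Q{\left(p{\left(2 \right)},o \right)} - 140\right)^{2} = \left(\left(-1 - \frac{81}{4} - 5\right) - 140\right)^{2} = \left(- \frac{105}{4} - 140\right)^{2} = \left(- \frac{665}{4}\right)^{2} = \frac{442225}{16}$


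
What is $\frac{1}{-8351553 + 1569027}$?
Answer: $- \frac{1}{6782526} \approx -1.4744 \cdot 10^{-7}$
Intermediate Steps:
$\frac{1}{-8351553 + 1569027} = \frac{1}{-6782526} = - \frac{1}{6782526}$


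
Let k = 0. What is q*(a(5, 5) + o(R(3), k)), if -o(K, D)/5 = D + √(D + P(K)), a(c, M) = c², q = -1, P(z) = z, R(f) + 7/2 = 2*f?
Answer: -25 + 5*√10/2 ≈ -17.094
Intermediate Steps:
R(f) = -7/2 + 2*f
o(K, D) = -5*D - 5*√(D + K) (o(K, D) = -5*(D + √(D + K)) = -5*D - 5*√(D + K))
q*(a(5, 5) + o(R(3), k)) = -(5² + (-5*0 - 5*√(0 + (-7/2 + 2*3)))) = -(25 + (0 - 5*√(0 + (-7/2 + 6)))) = -(25 + (0 - 5*√(0 + 5/2))) = -(25 + (0 - 5*√10/2)) = -(25 - 5*√10/2) = -25 + 5*√10/2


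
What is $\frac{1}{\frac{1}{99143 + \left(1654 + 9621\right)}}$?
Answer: $110418$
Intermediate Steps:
$\frac{1}{\frac{1}{99143 + \left(1654 + 9621\right)}} = \frac{1}{\frac{1}{99143 + 11275}} = \frac{1}{\frac{1}{110418}} = 110418$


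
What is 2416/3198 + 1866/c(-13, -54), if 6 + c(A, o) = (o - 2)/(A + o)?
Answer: -99746105/276627 ≈ -360.58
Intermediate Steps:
c(A, o) = -6 + (-2 + o)/(A + o) (c(A, o) = -6 + (o - 2)/(A + o) = -6 + (-2 + o)/(A + o))
2416/3198 + 1866/c(-13, -54) = 2416/3198 + 1866/(((-2 - 6*(-13) - 5*(-54))/(-13 - 54))) = 2416*(1/3198) + 1866/(((-2 + 78 + 270)/(-67))) = 1208/1599 + 1866/((-1/67*346)) = 1208/1599 + 1866/(-346/67) = 1208/1599 + 1866*(-67/346) = 1208/1599 - 62511/173 = -99746105/276627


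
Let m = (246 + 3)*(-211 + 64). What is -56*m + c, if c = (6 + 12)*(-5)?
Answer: 2049678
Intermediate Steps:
m = -36603 (m = 249*(-147) = -36603)
c = -90 (c = 18*(-5) = -90)
-56*m + c = -56*(-36603) - 90 = 2049768 - 90 = 2049678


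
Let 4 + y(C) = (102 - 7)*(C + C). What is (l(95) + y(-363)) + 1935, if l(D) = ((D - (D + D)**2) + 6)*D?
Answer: -3486944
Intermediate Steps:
y(C) = -4 + 190*C (y(C) = -4 + (102 - 7)*(C + C) = -4 + 95*(2*C) = -4 + 190*C)
l(D) = D*(6 + D - 4*D**2) (l(D) = ((D - (2*D)**2) + 6)*D = ((D - 4*D**2) + 6)*D = (6 + D - 4*D**2)*D = D*(6 + D - 4*D**2))
(l(95) + y(-363)) + 1935 = (95*(6 + 95 - 4*95**2) + (-4 + 190*(-363))) + 1935 = (95*(6 + 95 - 4*9025) + (-4 - 68970)) + 1935 = (95*(6 + 95 - 36100) - 68974) + 1935 = (95*(-35999) - 68974) + 1935 = (-3419905 - 68974) + 1935 = -3488879 + 1935 = -3486944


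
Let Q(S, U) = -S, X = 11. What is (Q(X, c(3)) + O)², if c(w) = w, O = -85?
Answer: 9216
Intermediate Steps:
(Q(X, c(3)) + O)² = (-1*11 - 85)² = (-11 - 85)² = (-96)² = 9216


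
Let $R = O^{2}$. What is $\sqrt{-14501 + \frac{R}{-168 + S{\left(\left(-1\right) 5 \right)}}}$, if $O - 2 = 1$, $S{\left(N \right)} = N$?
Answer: $\frac{i \sqrt{434001986}}{173} \approx 120.42 i$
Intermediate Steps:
$O = 3$ ($O = 2 + 1 = 3$)
$R = 9$ ($R = 3^{2} = 9$)
$\sqrt{-14501 + \frac{R}{-168 + S{\left(\left(-1\right) 5 \right)}}} = \sqrt{-14501 + \frac{1}{-168 - 5} \cdot 9} = \sqrt{-14501 + \frac{1}{-173} \cdot 9} = \sqrt{-14501 - \frac{9}{173}} = \sqrt{- \frac{2508682}{173}} = \frac{i \sqrt{434001986}}{173}$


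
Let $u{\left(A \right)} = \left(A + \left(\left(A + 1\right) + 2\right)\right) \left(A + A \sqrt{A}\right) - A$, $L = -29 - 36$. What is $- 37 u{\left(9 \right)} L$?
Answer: $1796535$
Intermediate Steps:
$L = -65$
$u{\left(A \right)} = - A + \left(3 + 2 A\right) \left(A + A^{\frac{3}{2}}\right)$ ($u{\left(A \right)} = \left(A + \left(\left(1 + A\right) + 2\right)\right) \left(A + A^{\frac{3}{2}}\right) - A = \left(A + \left(3 + A\right)\right) \left(A + A^{\frac{3}{2}}\right) - A = \left(3 + 2 A\right) \left(A + A^{\frac{3}{2}}\right) - A = - A + \left(3 + 2 A\right) \left(A + A^{\frac{3}{2}}\right)$)
$- 37 u{\left(9 \right)} L = - 37 \left(2 \cdot 9 + 2 \cdot 9^{2} + 2 \cdot 9^{\frac{5}{2}} + 3 \cdot 9^{\frac{3}{2}}\right) \left(-65\right) = - 37 \left(18 + 2 \cdot 81 + 2 \cdot 243 + 3 \cdot 27\right) \left(-65\right) = - 37 \left(18 + 162 + 486 + 81\right) \left(-65\right) = \left(-37\right) 747 \left(-65\right) = \left(-27639\right) \left(-65\right) = 1796535$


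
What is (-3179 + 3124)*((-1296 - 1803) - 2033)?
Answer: 282260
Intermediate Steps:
(-3179 + 3124)*((-1296 - 1803) - 2033) = -55*(-3099 - 2033) = -55*(-5132) = 282260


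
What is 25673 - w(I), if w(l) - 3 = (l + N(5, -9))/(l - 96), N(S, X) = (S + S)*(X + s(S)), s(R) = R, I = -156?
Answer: 231023/9 ≈ 25669.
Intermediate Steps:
N(S, X) = 2*S*(S + X) (N(S, X) = (S + S)*(X + S) = (2*S)*(S + X) = 2*S*(S + X))
w(l) = 3 + (-40 + l)/(-96 + l) (w(l) = 3 + (l + 2*5*(5 - 9))/(l - 96) = 3 + (l + 2*5*(-4))/(-96 + l) = 3 + (l - 40)/(-96 + l) = 3 + (-40 + l)/(-96 + l))
25673 - w(I) = 25673 - 4*(-82 - 156)/(-96 - 156) = 25673 - 4*(-238)/(-252) = 25673 - 4*(-1)*(-238)/252 = 25673 - 1*34/9 = 25673 - 34/9 = 231023/9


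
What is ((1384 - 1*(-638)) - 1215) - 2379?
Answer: -1572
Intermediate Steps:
((1384 - 1*(-638)) - 1215) - 2379 = ((1384 + 638) - 1215) - 2379 = (2022 - 1215) - 2379 = 807 - 2379 = -1572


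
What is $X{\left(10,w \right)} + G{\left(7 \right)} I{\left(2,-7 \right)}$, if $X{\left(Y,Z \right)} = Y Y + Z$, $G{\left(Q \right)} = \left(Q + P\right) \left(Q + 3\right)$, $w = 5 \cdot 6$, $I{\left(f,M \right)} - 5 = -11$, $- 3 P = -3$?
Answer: $-350$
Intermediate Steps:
$P = 1$ ($P = \left(- \frac{1}{3}\right) \left(-3\right) = 1$)
$I{\left(f,M \right)} = -6$ ($I{\left(f,M \right)} = 5 - 11 = -6$)
$w = 30$
$G{\left(Q \right)} = \left(1 + Q\right) \left(3 + Q\right)$ ($G{\left(Q \right)} = \left(Q + 1\right) \left(Q + 3\right) = \left(1 + Q\right) \left(3 + Q\right)$)
$X{\left(Y,Z \right)} = Z + Y^{2}$ ($X{\left(Y,Z \right)} = Y^{2} + Z = Z + Y^{2}$)
$X{\left(10,w \right)} + G{\left(7 \right)} I{\left(2,-7 \right)} = \left(30 + 10^{2}\right) + \left(3 + 7^{2} + 4 \cdot 7\right) \left(-6\right) = \left(30 + 100\right) + \left(3 + 49 + 28\right) \left(-6\right) = 130 + 80 \left(-6\right) = 130 - 480 = -350$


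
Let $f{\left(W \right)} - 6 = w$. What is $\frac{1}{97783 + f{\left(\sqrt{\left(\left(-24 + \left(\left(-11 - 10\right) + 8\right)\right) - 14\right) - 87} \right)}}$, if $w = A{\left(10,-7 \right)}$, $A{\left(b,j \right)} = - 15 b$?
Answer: $\frac{1}{97639} \approx 1.0242 \cdot 10^{-5}$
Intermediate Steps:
$w = -150$ ($w = \left(-15\right) 10 = -150$)
$f{\left(W \right)} = -144$ ($f{\left(W \right)} = 6 - 150 = -144$)
$\frac{1}{97783 + f{\left(\sqrt{\left(\left(-24 + \left(\left(-11 - 10\right) + 8\right)\right) - 14\right) - 87} \right)}} = \frac{1}{97783 - 144} = \frac{1}{97639}$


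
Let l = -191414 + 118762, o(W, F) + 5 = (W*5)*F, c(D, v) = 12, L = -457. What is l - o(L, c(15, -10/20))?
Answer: -45227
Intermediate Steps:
o(W, F) = -5 + 5*F*W (o(W, F) = -5 + (W*5)*F = -5 + (5*W)*F = -5 + 5*F*W)
l = -72652
l - o(L, c(15, -10/20)) = -72652 - (-5 + 5*12*(-457)) = -72652 - (-5 - 27420) = -72652 - 1*(-27425) = -72652 + 27425 = -45227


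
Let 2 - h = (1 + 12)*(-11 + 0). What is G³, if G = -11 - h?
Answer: -3796416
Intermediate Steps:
h = 145 (h = 2 - (1 + 12)*(-11 + 0) = 2 - 13*(-11) = 2 - 1*(-143) = 2 + 143 = 145)
G = -156 (G = -11 - 1*145 = -11 - 145 = -156)
G³ = (-156)³ = -3796416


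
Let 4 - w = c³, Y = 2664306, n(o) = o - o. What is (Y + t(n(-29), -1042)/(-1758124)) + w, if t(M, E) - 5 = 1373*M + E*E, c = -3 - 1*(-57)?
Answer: 4407345031135/1758124 ≈ 2.5068e+6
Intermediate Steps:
c = 54 (c = -3 + 57 = 54)
n(o) = 0
t(M, E) = 5 + E² + 1373*M (t(M, E) = 5 + (1373*M + E*E) = 5 + (1373*M + E²) = 5 + (E² + 1373*M) = 5 + E² + 1373*M)
w = -157460 (w = 4 - 1*54³ = 4 - 1*157464 = 4 - 157464 = -157460)
(Y + t(n(-29), -1042)/(-1758124)) + w = (2664306 + (5 + (-1042)² + 1373*0)/(-1758124)) - 157460 = (2664306 + (5 + 1085764 + 0)*(-1/1758124)) - 157460 = (2664306 + 1085769*(-1/1758124)) - 157460 = (2664306 - 1085769/1758124) - 157460 = 4684179236175/1758124 - 157460 = 4407345031135/1758124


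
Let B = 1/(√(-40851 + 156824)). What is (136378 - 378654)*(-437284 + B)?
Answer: 105943418384 - 242276*√115973/115973 ≈ 1.0594e+11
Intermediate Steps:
B = √115973/115973 (B = 1/(√115973) = √115973/115973 ≈ 0.0029364)
(136378 - 378654)*(-437284 + B) = (136378 - 378654)*(-437284 + √115973/115973) = -242276*(-437284 + √115973/115973) = 105943418384 - 242276*√115973/115973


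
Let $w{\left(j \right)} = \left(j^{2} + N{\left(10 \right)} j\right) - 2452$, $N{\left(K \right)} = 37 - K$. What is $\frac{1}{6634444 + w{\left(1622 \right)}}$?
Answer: $\frac{1}{9306670} \approx 1.0745 \cdot 10^{-7}$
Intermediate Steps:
$w{\left(j \right)} = -2452 + j^{2} + 27 j$ ($w{\left(j \right)} = \left(j^{2} + \left(37 - 10\right) j\right) - 2452 = \left(j^{2} + 27 j\right) - 2452 = -2452 + j^{2} + 27 j$)
$\frac{1}{6634444 + w{\left(1622 \right)}} = \frac{1}{6634444 + \left(-2452 + 1622^{2} + 27 \cdot 1622\right)} = \frac{1}{6634444 + \left(-2452 + 2630884 + 43794\right)} = \frac{1}{6634444 + 2672226} = \frac{1}{9306670}$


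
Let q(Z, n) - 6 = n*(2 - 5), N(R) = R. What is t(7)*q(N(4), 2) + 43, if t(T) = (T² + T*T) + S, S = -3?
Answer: 43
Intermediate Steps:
t(T) = -3 + 2*T² (t(T) = (T² + T*T) - 3 = (T² + T²) - 3 = 2*T² - 3 = -3 + 2*T²)
q(Z, n) = 6 - 3*n (q(Z, n) = 6 + n*(2 - 5) = 6 + n*(-3) = 6 - 3*n)
t(7)*q(N(4), 2) + 43 = (-3 + 2*7²)*(6 - 3*2) + 43 = (-3 + 2*49)*(6 - 6) + 43 = (-3 + 98)*0 + 43 = 95*0 + 43 = 0 + 43 = 43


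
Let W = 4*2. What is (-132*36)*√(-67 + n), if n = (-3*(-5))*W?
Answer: -4752*√53 ≈ -34595.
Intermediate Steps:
W = 8
n = 120 (n = -3*(-5)*8 = 15*8 = 120)
(-132*36)*√(-67 + n) = (-132*36)*√(-67 + 120) = -4752*√53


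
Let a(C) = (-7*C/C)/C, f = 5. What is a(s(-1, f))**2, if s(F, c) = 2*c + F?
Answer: 49/81 ≈ 0.60494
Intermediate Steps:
s(F, c) = F + 2*c
a(C) = -7/C (a(C) = (-7*1)/C = -7/C)
a(s(-1, f))**2 = (-7/(-1 + 2*5))**2 = (-7/(-1 + 10))**2 = (-7/9)**2 = 49/81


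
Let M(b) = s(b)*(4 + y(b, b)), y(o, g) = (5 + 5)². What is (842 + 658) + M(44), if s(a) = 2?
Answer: 1708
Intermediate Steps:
y(o, g) = 100 (y(o, g) = 10² = 100)
M(b) = 208 (M(b) = 2*(4 + 100) = 2*104 = 208)
(842 + 658) + M(44) = (842 + 658) + 208 = 1500 + 208 = 1708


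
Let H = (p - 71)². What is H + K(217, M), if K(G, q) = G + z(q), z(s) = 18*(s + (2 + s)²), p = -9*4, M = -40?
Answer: 36938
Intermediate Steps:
p = -36
z(s) = 18*s + 18*(2 + s)²
K(G, q) = G + 18*q + 18*(2 + q)² (K(G, q) = G + (18*q + 18*(2 + q)²) = G + 18*q + 18*(2 + q)²)
H = 11449 (H = (-36 - 71)² = (-107)² = 11449)
H + K(217, M) = 11449 + (217 + 18*(-40) + 18*(2 - 40)²) = 11449 + (217 - 720 + 18*(-38)²) = 11449 + (217 - 720 + 18*1444) = 11449 + (217 - 720 + 25992) = 11449 + 25489 = 36938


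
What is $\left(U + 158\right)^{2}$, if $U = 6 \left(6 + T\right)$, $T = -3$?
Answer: $30976$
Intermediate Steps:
$U = 18$ ($U = 6 \left(6 - 3\right) = 6 \cdot 3 = 18$)
$\left(U + 158\right)^{2} = \left(18 + 158\right)^{2} = 176^{2} = 30976$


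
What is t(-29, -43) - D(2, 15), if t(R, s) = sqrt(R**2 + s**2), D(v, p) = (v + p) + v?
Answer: -19 + sqrt(2690) ≈ 32.865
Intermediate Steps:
D(v, p) = p + 2*v (D(v, p) = (p + v) + v = p + 2*v)
t(-29, -43) - D(2, 15) = sqrt((-29)**2 + (-43)**2) - (15 + 2*2) = sqrt(841 + 1849) - (15 + 4) = sqrt(2690) - 1*19 = sqrt(2690) - 19 = -19 + sqrt(2690)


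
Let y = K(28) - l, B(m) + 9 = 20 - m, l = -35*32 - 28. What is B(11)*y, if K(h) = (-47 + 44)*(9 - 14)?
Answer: 0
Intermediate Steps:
K(h) = 15 (K(h) = -3*(-5) = 15)
l = -1148 (l = -1120 - 28 = -1148)
B(m) = 11 - m (B(m) = -9 + (20 - m) = 11 - m)
y = 1163 (y = 15 - 1*(-1148) = 15 + 1148 = 1163)
B(11)*y = (11 - 1*11)*1163 = (11 - 11)*1163 = 0*1163 = 0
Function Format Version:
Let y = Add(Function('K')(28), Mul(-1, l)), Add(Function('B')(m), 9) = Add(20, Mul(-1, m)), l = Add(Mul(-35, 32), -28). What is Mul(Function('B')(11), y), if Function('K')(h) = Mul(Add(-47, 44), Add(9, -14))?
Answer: 0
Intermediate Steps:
Function('K')(h) = 15 (Function('K')(h) = Mul(-3, -5) = 15)
l = -1148 (l = Add(-1120, -28) = -1148)
Function('B')(m) = Add(11, Mul(-1, m)) (Function('B')(m) = Add(-9, Add(20, Mul(-1, m))) = Add(11, Mul(-1, m)))
y = 1163 (y = Add(15, Mul(-1, -1148)) = Add(15, 1148) = 1163)
Mul(Function('B')(11), y) = Mul(Add(11, Mul(-1, 11)), 1163) = Mul(Add(11, -11), 1163) = Mul(0, 1163) = 0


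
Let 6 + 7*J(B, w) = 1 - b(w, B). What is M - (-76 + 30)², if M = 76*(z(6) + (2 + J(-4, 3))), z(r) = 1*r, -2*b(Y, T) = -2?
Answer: -11012/7 ≈ -1573.1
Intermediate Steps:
b(Y, T) = 1 (b(Y, T) = -½*(-2) = 1)
J(B, w) = -6/7 (J(B, w) = -6/7 + (1 - 1*1)/7 = -6/7 + (1 - 1)/7 = -6/7 + (⅐)*0 = -6/7 + 0 = -6/7)
z(r) = r
M = 3800/7 (M = 76*(6 + (2 - 6/7)) = 76*(6 + 8/7) = 76*(50/7) = 3800/7 ≈ 542.86)
M - (-76 + 30)² = 3800/7 - (-76 + 30)² = 3800/7 - 1*(-46)² = 3800/7 - 1*2116 = 3800/7 - 2116 = -11012/7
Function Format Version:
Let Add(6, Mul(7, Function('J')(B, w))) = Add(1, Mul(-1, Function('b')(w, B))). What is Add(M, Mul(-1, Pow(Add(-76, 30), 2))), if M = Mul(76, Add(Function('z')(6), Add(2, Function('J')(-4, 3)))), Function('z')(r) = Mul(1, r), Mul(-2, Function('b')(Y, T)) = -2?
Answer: Rational(-11012, 7) ≈ -1573.1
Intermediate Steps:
Function('b')(Y, T) = 1 (Function('b')(Y, T) = Mul(Rational(-1, 2), -2) = 1)
Function('J')(B, w) = Rational(-6, 7) (Function('J')(B, w) = Add(Rational(-6, 7), Mul(Rational(1, 7), Add(1, Mul(-1, 1)))) = Add(Rational(-6, 7), Mul(Rational(1, 7), Add(1, -1))) = Add(Rational(-6, 7), Mul(Rational(1, 7), 0)) = Add(Rational(-6, 7), 0) = Rational(-6, 7))
Function('z')(r) = r
M = Rational(3800, 7) (M = Mul(76, Add(6, Add(2, Rational(-6, 7)))) = Mul(76, Add(6, Rational(8, 7))) = Mul(76, Rational(50, 7)) = Rational(3800, 7) ≈ 542.86)
Add(M, Mul(-1, Pow(Add(-76, 30), 2))) = Add(Rational(3800, 7), Mul(-1, Pow(Add(-76, 30), 2))) = Add(Rational(3800, 7), Mul(-1, Pow(-46, 2))) = Add(Rational(3800, 7), Mul(-1, 2116)) = Add(Rational(3800, 7), -2116) = Rational(-11012, 7)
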